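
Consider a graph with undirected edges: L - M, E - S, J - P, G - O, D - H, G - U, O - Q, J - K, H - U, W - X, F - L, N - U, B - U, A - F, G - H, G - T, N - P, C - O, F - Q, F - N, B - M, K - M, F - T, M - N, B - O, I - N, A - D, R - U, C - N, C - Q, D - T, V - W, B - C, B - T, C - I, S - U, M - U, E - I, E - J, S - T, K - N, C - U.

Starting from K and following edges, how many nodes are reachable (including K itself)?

21

BFS from K visits: K, N, M, J, U, P, I, F, C, L, B, E, S, R, H, G, T, Q, A, O, D
Reachable nodes: 21 of 24 total.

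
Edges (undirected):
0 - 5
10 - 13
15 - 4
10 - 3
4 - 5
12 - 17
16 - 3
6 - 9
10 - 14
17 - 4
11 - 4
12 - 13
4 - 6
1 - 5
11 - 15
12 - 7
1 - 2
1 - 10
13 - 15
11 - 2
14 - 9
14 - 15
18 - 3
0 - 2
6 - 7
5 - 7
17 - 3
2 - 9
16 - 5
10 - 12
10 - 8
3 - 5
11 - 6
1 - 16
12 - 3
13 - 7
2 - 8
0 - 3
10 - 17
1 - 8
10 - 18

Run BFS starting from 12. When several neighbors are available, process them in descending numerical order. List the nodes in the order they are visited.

Visit 12; enqueue 17, 13, 10, 7, 3 → queue [17, 13, 10, 7, 3]
Visit 17; enqueue 4 → queue [13, 10, 7, 3, 4]
Visit 13; enqueue 15 → queue [10, 7, 3, 4, 15]
Visit 10; enqueue 18, 14, 8, 1 → queue [7, 3, 4, 15, 18, 14, 8, 1]
Visit 7; enqueue 6, 5 → queue [3, 4, 15, 18, 14, 8, 1, 6, 5]
Visit 3; enqueue 16, 0 → queue [4, 15, 18, 14, 8, 1, 6, 5, 16, 0]
Visit 4; enqueue 11 → queue [15, 18, 14, 8, 1, 6, 5, 16, 0, 11]
Visit 15 → queue [18, 14, 8, 1, 6, 5, 16, 0, 11]
Visit 18 → queue [14, 8, 1, 6, 5, 16, 0, 11]
Visit 14; enqueue 9 → queue [8, 1, 6, 5, 16, 0, 11, 9]
Visit 8; enqueue 2 → queue [1, 6, 5, 16, 0, 11, 9, 2]
Visit 1 → queue [6, 5, 16, 0, 11, 9, 2]
Visit 6 → queue [5, 16, 0, 11, 9, 2]
Visit 5 → queue [16, 0, 11, 9, 2]
Visit 16 → queue [0, 11, 9, 2]
Visit 0 → queue [11, 9, 2]
Visit 11 → queue [9, 2]
Visit 9 → queue [2]
Visit 2 → queue []

12 → 17 → 13 → 10 → 7 → 3 → 4 → 15 → 18 → 14 → 8 → 1 → 6 → 5 → 16 → 0 → 11 → 9 → 2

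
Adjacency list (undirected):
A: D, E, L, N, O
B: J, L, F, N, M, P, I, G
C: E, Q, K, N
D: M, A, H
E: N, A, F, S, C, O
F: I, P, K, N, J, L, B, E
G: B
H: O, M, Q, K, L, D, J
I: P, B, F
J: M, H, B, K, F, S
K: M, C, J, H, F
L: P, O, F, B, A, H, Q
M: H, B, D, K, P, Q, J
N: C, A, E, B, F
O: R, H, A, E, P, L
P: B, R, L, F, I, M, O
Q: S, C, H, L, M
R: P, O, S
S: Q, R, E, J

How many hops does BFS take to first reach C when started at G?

3

Level 0: G
Level 1: B
Level 2: F, I, J, L, M, N, P
Level 3: A, C, D, E, H, K, O, Q, R, S
C first appears at level 3.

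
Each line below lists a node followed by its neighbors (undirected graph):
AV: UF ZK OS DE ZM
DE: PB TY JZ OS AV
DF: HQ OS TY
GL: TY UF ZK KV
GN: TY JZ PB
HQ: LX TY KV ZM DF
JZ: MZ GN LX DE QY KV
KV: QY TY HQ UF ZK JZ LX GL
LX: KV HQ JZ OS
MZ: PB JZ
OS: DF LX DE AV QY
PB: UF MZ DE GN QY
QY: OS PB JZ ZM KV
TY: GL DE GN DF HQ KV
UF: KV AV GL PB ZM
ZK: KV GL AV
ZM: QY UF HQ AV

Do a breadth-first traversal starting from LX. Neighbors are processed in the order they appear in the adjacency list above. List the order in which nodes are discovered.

LX -> KV -> HQ -> JZ -> OS -> QY -> TY -> UF -> ZK -> GL -> ZM -> DF -> MZ -> GN -> DE -> AV -> PB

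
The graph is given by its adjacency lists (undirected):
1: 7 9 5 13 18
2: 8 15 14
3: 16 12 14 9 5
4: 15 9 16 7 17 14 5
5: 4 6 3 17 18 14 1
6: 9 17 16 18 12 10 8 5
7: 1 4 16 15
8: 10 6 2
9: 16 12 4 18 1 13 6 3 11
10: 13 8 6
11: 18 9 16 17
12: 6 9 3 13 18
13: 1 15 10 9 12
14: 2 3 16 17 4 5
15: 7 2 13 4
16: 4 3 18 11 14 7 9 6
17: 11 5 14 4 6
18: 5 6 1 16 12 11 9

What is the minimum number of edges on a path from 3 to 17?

2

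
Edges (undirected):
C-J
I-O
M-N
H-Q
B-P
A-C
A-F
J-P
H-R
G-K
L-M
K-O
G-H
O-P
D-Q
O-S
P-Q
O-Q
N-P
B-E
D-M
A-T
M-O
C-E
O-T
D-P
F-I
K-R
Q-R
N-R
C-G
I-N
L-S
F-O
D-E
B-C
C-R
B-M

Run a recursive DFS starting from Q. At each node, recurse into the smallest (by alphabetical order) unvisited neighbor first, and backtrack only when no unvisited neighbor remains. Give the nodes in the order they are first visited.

Q -> D -> E -> B -> C -> A -> F -> I -> N -> M -> L -> S -> O -> K -> G -> H -> R -> P -> J -> T

Visit Q
Q → D
D → E
E → B
B → C
C → A
A → F
F → I
I → N
N → M
M → L
L → S
S → O
O → K
K → G
G → H
H → R
O → P
P → J
O → T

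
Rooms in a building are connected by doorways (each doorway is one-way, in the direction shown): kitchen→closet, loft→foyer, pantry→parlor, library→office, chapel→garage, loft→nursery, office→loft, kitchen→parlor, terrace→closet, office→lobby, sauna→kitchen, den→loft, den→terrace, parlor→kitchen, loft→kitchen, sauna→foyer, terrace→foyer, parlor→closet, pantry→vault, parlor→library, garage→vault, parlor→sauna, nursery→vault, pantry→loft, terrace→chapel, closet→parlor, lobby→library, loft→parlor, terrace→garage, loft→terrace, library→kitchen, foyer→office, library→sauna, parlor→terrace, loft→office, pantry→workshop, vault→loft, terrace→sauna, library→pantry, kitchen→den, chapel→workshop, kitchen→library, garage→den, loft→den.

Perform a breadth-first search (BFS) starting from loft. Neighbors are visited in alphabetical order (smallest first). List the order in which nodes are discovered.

loft → den → foyer → kitchen → nursery → office → parlor → terrace → closet → library → vault → lobby → sauna → chapel → garage → pantry → workshop

Visit loft; enqueue den, foyer, kitchen, nursery, office, parlor, terrace → queue [den, foyer, kitchen, nursery, office, parlor, terrace]
Visit den → queue [foyer, kitchen, nursery, office, parlor, terrace]
Visit foyer → queue [kitchen, nursery, office, parlor, terrace]
Visit kitchen; enqueue closet, library → queue [nursery, office, parlor, terrace, closet, library]
Visit nursery; enqueue vault → queue [office, parlor, terrace, closet, library, vault]
Visit office; enqueue lobby → queue [parlor, terrace, closet, library, vault, lobby]
Visit parlor; enqueue sauna → queue [terrace, closet, library, vault, lobby, sauna]
Visit terrace; enqueue chapel, garage → queue [closet, library, vault, lobby, sauna, chapel, garage]
Visit closet → queue [library, vault, lobby, sauna, chapel, garage]
Visit library; enqueue pantry → queue [vault, lobby, sauna, chapel, garage, pantry]
Visit vault → queue [lobby, sauna, chapel, garage, pantry]
Visit lobby → queue [sauna, chapel, garage, pantry]
Visit sauna → queue [chapel, garage, pantry]
Visit chapel; enqueue workshop → queue [garage, pantry, workshop]
Visit garage → queue [pantry, workshop]
Visit pantry → queue [workshop]
Visit workshop → queue []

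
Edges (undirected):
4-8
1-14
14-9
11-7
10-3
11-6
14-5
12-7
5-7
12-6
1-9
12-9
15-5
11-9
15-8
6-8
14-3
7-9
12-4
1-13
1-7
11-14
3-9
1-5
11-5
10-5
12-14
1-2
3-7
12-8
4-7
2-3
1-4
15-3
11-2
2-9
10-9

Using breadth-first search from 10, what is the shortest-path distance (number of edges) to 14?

Level 0: 10
Level 1: 3, 5, 9
Level 2: 1, 2, 7, 11, 12, 14, 15
Level 3: 4, 6, 8, 13
14 first appears at level 2.

2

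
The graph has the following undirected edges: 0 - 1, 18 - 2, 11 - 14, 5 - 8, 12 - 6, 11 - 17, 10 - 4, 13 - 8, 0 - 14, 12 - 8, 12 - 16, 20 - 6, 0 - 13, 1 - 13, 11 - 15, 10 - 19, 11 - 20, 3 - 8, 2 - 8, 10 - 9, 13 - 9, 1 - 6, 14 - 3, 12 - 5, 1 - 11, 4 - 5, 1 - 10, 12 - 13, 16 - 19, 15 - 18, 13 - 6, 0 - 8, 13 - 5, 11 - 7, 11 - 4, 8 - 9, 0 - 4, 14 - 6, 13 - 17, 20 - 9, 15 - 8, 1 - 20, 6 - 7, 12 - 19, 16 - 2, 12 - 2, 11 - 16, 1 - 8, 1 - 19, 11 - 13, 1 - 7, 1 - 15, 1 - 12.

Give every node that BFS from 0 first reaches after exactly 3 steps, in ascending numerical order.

16, 18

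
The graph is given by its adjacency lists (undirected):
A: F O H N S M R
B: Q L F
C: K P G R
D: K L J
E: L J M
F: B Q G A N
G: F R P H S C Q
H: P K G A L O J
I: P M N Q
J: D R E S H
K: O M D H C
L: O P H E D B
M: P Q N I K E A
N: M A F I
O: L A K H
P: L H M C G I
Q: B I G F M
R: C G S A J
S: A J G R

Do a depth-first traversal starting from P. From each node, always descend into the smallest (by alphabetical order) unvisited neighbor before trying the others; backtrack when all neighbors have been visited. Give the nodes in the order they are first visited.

Visit P
P → C
C → G
G → F
F → A
A → H
H → J
J → D
D → K
K → M
M → E
E → L
L → B
B → Q
Q → I
I → N
L → O
J → R
R → S

P, C, G, F, A, H, J, D, K, M, E, L, B, Q, I, N, O, R, S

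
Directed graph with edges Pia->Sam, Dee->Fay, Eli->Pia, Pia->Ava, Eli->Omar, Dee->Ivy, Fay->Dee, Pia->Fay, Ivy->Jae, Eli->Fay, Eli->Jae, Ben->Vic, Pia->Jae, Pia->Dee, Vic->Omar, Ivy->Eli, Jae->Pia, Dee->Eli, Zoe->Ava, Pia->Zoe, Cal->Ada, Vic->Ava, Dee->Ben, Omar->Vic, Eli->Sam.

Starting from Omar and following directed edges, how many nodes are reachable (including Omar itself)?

3

BFS from Omar visits: Omar, Vic, Ava
Reachable nodes: 3 of 14 total.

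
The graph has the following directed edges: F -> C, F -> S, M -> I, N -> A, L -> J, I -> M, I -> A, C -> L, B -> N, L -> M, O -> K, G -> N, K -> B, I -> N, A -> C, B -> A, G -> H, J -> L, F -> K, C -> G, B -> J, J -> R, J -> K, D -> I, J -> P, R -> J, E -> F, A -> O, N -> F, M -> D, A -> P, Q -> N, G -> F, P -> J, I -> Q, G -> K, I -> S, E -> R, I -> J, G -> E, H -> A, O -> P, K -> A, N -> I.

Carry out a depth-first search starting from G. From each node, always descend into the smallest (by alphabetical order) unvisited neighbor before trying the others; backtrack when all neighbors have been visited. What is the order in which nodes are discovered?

Visit G
G → E
E → F
F → C
C → L
L → J
J → K
K → A
A → O
O → P
K → B
B → N
N → I
I → M
M → D
I → Q
I → S
J → R
G → H

G, E, F, C, L, J, K, A, O, P, B, N, I, M, D, Q, S, R, H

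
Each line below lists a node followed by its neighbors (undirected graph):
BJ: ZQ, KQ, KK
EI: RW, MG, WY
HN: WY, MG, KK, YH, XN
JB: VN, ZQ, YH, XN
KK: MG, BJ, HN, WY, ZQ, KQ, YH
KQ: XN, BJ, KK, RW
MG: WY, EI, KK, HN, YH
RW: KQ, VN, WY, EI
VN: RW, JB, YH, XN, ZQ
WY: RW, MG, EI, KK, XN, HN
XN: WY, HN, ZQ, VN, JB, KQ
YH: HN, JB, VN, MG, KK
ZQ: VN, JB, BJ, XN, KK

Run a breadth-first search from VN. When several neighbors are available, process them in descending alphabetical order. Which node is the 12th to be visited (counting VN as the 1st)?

KQ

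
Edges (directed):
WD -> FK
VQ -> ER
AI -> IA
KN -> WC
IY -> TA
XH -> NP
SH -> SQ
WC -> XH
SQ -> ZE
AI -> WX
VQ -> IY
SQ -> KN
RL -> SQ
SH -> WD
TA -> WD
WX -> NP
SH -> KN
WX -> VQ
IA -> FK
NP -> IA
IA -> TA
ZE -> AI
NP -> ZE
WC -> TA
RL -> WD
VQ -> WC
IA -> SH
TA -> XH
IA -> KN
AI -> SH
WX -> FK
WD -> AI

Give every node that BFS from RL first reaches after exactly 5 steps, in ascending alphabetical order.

Level 0: RL
Level 1: SQ, WD
Level 2: AI, FK, KN, ZE
Level 3: IA, SH, WC, WX
Level 4: NP, TA, VQ, XH
Level 5: ER, IY

ER, IY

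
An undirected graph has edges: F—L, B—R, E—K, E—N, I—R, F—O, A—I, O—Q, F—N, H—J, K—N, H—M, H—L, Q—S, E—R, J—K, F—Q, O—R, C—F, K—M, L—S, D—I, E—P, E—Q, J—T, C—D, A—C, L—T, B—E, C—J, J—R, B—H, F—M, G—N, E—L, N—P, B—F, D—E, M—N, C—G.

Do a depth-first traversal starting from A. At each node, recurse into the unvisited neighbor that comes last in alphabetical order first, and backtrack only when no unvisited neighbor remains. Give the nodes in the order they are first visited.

Visit A
A → I
I → R
R → O
O → Q
Q → S
S → L
L → T
T → J
J → K
K → N
N → P
P → E
E → D
D → C
C → G
C → F
F → M
M → H
H → B

A, I, R, O, Q, S, L, T, J, K, N, P, E, D, C, G, F, M, H, B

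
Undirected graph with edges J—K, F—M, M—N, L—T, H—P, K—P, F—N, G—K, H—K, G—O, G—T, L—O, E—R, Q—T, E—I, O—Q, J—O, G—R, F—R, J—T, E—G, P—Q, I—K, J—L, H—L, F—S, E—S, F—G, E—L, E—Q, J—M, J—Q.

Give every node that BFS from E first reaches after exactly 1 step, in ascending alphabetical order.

G, I, L, Q, R, S

Level 0: E
Level 1: G, I, L, Q, R, S
Level 2: F, H, J, K, O, P, T
Level 3: M, N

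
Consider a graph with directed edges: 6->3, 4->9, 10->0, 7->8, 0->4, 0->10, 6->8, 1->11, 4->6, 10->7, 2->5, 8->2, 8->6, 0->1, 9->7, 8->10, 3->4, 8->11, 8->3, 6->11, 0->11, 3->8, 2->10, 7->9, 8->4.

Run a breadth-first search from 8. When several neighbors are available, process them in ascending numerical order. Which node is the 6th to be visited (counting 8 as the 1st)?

10

Visit 8; enqueue 2, 3, 4, 6, 10, 11 → queue [2, 3, 4, 6, 10, 11]
Visit 2; enqueue 5 → queue [3, 4, 6, 10, 11, 5]
Visit 3 → queue [4, 6, 10, 11, 5]
Visit 4; enqueue 9 → queue [6, 10, 11, 5, 9]
Visit 6 → queue [10, 11, 5, 9]
Visit 10; enqueue 0, 7 → queue [11, 5, 9, 0, 7]
Visit 11 → queue [5, 9, 0, 7]
Visit 5 → queue [9, 0, 7]
Visit 9 → queue [0, 7]
Visit 0; enqueue 1 → queue [7, 1]
Visit 7 → queue [1]
Visit 1 → queue []

Visit order: 8, 2, 3, 4, 6, 10, 11, 5, 9, 0, 7, 1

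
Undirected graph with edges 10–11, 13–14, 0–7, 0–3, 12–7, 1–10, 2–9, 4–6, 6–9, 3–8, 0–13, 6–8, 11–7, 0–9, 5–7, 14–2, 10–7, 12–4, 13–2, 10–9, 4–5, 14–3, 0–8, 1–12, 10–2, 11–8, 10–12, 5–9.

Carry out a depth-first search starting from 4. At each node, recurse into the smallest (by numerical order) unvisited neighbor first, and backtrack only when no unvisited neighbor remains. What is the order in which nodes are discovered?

Visit 4
4 → 5
5 → 7
7 → 0
0 → 3
3 → 8
8 → 6
6 → 9
9 → 2
2 → 10
10 → 1
1 → 12
10 → 11
2 → 13
13 → 14

4 -> 5 -> 7 -> 0 -> 3 -> 8 -> 6 -> 9 -> 2 -> 10 -> 1 -> 12 -> 11 -> 13 -> 14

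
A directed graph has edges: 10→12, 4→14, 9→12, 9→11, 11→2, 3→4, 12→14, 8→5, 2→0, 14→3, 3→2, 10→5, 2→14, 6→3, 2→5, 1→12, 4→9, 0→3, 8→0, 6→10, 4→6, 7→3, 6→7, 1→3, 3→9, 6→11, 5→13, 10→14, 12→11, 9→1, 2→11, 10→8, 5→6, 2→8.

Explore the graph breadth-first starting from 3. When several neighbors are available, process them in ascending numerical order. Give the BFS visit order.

3, 2, 4, 9, 0, 5, 8, 11, 14, 6, 1, 12, 13, 7, 10

Visit 3; enqueue 2, 4, 9 → queue [2, 4, 9]
Visit 2; enqueue 0, 5, 8, 11, 14 → queue [4, 9, 0, 5, 8, 11, 14]
Visit 4; enqueue 6 → queue [9, 0, 5, 8, 11, 14, 6]
Visit 9; enqueue 1, 12 → queue [0, 5, 8, 11, 14, 6, 1, 12]
Visit 0 → queue [5, 8, 11, 14, 6, 1, 12]
Visit 5; enqueue 13 → queue [8, 11, 14, 6, 1, 12, 13]
Visit 8 → queue [11, 14, 6, 1, 12, 13]
Visit 11 → queue [14, 6, 1, 12, 13]
Visit 14 → queue [6, 1, 12, 13]
Visit 6; enqueue 7, 10 → queue [1, 12, 13, 7, 10]
Visit 1 → queue [12, 13, 7, 10]
Visit 12 → queue [13, 7, 10]
Visit 13 → queue [7, 10]
Visit 7 → queue [10]
Visit 10 → queue []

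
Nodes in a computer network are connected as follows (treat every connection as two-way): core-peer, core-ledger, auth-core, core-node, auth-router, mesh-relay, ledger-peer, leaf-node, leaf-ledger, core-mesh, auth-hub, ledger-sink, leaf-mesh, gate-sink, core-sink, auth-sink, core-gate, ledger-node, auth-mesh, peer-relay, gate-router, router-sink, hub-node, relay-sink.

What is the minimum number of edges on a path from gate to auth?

2

Level 0: gate
Level 1: core, router, sink
Level 2: auth, ledger, mesh, node, peer, relay
Level 3: hub, leaf
auth first appears at level 2.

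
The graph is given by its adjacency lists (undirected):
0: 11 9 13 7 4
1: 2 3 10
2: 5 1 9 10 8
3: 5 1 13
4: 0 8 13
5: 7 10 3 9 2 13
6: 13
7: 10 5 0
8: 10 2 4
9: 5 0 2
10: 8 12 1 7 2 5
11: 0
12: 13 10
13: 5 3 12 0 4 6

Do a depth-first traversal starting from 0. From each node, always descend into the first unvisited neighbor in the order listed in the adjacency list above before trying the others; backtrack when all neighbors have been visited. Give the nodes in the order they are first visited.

Visit 0
0 → 11
0 → 9
9 → 5
5 → 7
7 → 10
10 → 8
8 → 2
2 → 1
1 → 3
3 → 13
13 → 12
13 → 4
13 → 6

0 -> 11 -> 9 -> 5 -> 7 -> 10 -> 8 -> 2 -> 1 -> 3 -> 13 -> 12 -> 4 -> 6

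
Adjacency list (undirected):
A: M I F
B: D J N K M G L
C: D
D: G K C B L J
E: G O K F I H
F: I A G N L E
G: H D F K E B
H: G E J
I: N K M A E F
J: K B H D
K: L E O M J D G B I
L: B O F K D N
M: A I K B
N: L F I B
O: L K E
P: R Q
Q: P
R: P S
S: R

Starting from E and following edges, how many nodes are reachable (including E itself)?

15

BFS from E visits: E, G, O, K, F, I, H, D, B, L, M, J, A, N, C
Reachable nodes: 15 of 19 total.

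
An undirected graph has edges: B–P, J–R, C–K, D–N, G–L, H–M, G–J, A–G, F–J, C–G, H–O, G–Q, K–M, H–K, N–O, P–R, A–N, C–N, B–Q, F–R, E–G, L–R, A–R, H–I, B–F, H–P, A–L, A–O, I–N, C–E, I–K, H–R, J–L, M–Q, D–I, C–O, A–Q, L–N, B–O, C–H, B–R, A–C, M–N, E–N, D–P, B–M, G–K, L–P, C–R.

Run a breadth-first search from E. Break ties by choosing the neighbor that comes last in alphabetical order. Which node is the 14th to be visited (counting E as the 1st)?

R

Visit E; enqueue N, G, C → queue [N, G, C]
Visit N; enqueue O, M, L, I, D, A → queue [G, C, O, M, L, I, D, A]
Visit G; enqueue Q, K, J → queue [C, O, M, L, I, D, A, Q, K, J]
Visit C; enqueue R, H → queue [O, M, L, I, D, A, Q, K, J, R, H]
Visit O; enqueue B → queue [M, L, I, D, A, Q, K, J, R, H, B]
Visit M → queue [L, I, D, A, Q, K, J, R, H, B]
Visit L; enqueue P → queue [I, D, A, Q, K, J, R, H, B, P]
Visit I → queue [D, A, Q, K, J, R, H, B, P]
Visit D → queue [A, Q, K, J, R, H, B, P]
Visit A → queue [Q, K, J, R, H, B, P]
Visit Q → queue [K, J, R, H, B, P]
Visit K → queue [J, R, H, B, P]
Visit J; enqueue F → queue [R, H, B, P, F]
Visit R → queue [H, B, P, F]
Visit H → queue [B, P, F]
Visit B → queue [P, F]
Visit P → queue [F]
Visit F → queue []

Visit order: E, N, G, C, O, M, L, I, D, A, Q, K, J, R, H, B, P, F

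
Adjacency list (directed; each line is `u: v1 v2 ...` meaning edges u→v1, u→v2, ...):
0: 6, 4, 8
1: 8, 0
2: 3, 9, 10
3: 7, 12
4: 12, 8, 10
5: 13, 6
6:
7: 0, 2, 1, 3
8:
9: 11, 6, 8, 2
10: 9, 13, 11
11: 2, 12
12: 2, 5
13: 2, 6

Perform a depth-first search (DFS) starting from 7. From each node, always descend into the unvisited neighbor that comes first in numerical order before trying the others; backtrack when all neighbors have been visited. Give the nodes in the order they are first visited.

Visit 7
7 → 0
0 → 4
4 → 8
4 → 10
10 → 9
9 → 2
2 → 3
3 → 12
12 → 5
5 → 6
5 → 13
9 → 11
7 → 1

7 → 0 → 4 → 8 → 10 → 9 → 2 → 3 → 12 → 5 → 6 → 13 → 11 → 1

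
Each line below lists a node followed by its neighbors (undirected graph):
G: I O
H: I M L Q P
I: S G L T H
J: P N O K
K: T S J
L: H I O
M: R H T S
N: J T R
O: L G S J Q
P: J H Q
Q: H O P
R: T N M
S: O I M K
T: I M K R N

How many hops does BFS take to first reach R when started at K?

2

Level 0: K
Level 1: J, S, T
Level 2: I, M, N, O, P, R
Level 3: G, H, L, Q
R first appears at level 2.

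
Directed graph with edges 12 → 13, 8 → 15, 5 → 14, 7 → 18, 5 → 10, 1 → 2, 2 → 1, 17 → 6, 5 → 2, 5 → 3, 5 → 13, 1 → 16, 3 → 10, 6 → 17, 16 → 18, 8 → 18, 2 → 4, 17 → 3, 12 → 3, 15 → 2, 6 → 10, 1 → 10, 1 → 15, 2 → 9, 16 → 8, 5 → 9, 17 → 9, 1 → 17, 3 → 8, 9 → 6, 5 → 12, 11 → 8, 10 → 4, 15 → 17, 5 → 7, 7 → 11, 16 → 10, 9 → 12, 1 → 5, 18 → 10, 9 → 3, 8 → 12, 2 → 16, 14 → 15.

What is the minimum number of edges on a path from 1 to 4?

2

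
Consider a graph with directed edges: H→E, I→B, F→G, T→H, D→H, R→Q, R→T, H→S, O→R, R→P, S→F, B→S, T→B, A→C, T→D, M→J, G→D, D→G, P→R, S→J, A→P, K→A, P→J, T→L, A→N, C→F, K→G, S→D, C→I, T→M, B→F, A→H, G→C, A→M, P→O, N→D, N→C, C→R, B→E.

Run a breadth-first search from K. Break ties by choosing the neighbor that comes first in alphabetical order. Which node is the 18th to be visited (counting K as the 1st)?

Q

Visit K; enqueue A, G → queue [A, G]
Visit A; enqueue C, H, M, N, P → queue [G, C, H, M, N, P]
Visit G; enqueue D → queue [C, H, M, N, P, D]
Visit C; enqueue F, I, R → queue [H, M, N, P, D, F, I, R]
Visit H; enqueue E, S → queue [M, N, P, D, F, I, R, E, S]
Visit M; enqueue J → queue [N, P, D, F, I, R, E, S, J]
Visit N → queue [P, D, F, I, R, E, S, J]
Visit P; enqueue O → queue [D, F, I, R, E, S, J, O]
Visit D → queue [F, I, R, E, S, J, O]
Visit F → queue [I, R, E, S, J, O]
Visit I; enqueue B → queue [R, E, S, J, O, B]
Visit R; enqueue Q, T → queue [E, S, J, O, B, Q, T]
Visit E → queue [S, J, O, B, Q, T]
Visit S → queue [J, O, B, Q, T]
Visit J → queue [O, B, Q, T]
Visit O → queue [B, Q, T]
Visit B → queue [Q, T]
Visit Q → queue [T]
Visit T; enqueue L → queue [L]
Visit L → queue []

Visit order: K, A, G, C, H, M, N, P, D, F, I, R, E, S, J, O, B, Q, T, L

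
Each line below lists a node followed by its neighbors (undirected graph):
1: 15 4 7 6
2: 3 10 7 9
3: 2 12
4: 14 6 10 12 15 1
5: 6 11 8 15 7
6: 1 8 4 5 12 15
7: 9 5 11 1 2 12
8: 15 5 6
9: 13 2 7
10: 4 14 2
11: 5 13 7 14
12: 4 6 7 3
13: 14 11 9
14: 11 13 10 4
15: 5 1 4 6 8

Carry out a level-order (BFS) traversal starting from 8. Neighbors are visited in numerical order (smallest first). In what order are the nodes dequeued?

Visit 8; enqueue 5, 6, 15 → queue [5, 6, 15]
Visit 5; enqueue 7, 11 → queue [6, 15, 7, 11]
Visit 6; enqueue 1, 4, 12 → queue [15, 7, 11, 1, 4, 12]
Visit 15 → queue [7, 11, 1, 4, 12]
Visit 7; enqueue 2, 9 → queue [11, 1, 4, 12, 2, 9]
Visit 11; enqueue 13, 14 → queue [1, 4, 12, 2, 9, 13, 14]
Visit 1 → queue [4, 12, 2, 9, 13, 14]
Visit 4; enqueue 10 → queue [12, 2, 9, 13, 14, 10]
Visit 12; enqueue 3 → queue [2, 9, 13, 14, 10, 3]
Visit 2 → queue [9, 13, 14, 10, 3]
Visit 9 → queue [13, 14, 10, 3]
Visit 13 → queue [14, 10, 3]
Visit 14 → queue [10, 3]
Visit 10 → queue [3]
Visit 3 → queue []

8, 5, 6, 15, 7, 11, 1, 4, 12, 2, 9, 13, 14, 10, 3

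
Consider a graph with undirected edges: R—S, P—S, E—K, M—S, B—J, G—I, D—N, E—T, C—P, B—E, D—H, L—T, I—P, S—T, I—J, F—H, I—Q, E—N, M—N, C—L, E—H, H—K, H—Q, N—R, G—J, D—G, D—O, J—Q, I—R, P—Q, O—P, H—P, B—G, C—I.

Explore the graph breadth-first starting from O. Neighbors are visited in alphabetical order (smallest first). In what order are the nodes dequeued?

Visit O; enqueue D, P → queue [D, P]
Visit D; enqueue G, H, N → queue [P, G, H, N]
Visit P; enqueue C, I, Q, S → queue [G, H, N, C, I, Q, S]
Visit G; enqueue B, J → queue [H, N, C, I, Q, S, B, J]
Visit H; enqueue E, F, K → queue [N, C, I, Q, S, B, J, E, F, K]
Visit N; enqueue M, R → queue [C, I, Q, S, B, J, E, F, K, M, R]
Visit C; enqueue L → queue [I, Q, S, B, J, E, F, K, M, R, L]
Visit I → queue [Q, S, B, J, E, F, K, M, R, L]
Visit Q → queue [S, B, J, E, F, K, M, R, L]
Visit S; enqueue T → queue [B, J, E, F, K, M, R, L, T]
Visit B → queue [J, E, F, K, M, R, L, T]
Visit J → queue [E, F, K, M, R, L, T]
Visit E → queue [F, K, M, R, L, T]
Visit F → queue [K, M, R, L, T]
Visit K → queue [M, R, L, T]
Visit M → queue [R, L, T]
Visit R → queue [L, T]
Visit L → queue [T]
Visit T → queue []

O -> D -> P -> G -> H -> N -> C -> I -> Q -> S -> B -> J -> E -> F -> K -> M -> R -> L -> T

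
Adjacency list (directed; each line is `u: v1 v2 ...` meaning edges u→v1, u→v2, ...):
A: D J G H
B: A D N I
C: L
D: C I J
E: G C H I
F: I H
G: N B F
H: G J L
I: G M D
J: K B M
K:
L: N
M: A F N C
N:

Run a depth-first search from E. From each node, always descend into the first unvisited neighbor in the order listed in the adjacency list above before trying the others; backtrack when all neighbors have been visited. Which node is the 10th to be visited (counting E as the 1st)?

M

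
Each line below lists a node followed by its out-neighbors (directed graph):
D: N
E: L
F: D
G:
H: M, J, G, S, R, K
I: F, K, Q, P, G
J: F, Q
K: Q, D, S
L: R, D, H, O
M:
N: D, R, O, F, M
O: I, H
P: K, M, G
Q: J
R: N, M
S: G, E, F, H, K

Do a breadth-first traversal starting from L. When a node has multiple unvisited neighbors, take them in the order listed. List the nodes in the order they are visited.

Visit L; enqueue R, D, H, O → queue [R, D, H, O]
Visit R; enqueue N, M → queue [D, H, O, N, M]
Visit D → queue [H, O, N, M]
Visit H; enqueue J, G, S, K → queue [O, N, M, J, G, S, K]
Visit O; enqueue I → queue [N, M, J, G, S, K, I]
Visit N; enqueue F → queue [M, J, G, S, K, I, F]
Visit M → queue [J, G, S, K, I, F]
Visit J; enqueue Q → queue [G, S, K, I, F, Q]
Visit G → queue [S, K, I, F, Q]
Visit S; enqueue E → queue [K, I, F, Q, E]
Visit K → queue [I, F, Q, E]
Visit I; enqueue P → queue [F, Q, E, P]
Visit F → queue [Q, E, P]
Visit Q → queue [E, P]
Visit E → queue [P]
Visit P → queue []

L -> R -> D -> H -> O -> N -> M -> J -> G -> S -> K -> I -> F -> Q -> E -> P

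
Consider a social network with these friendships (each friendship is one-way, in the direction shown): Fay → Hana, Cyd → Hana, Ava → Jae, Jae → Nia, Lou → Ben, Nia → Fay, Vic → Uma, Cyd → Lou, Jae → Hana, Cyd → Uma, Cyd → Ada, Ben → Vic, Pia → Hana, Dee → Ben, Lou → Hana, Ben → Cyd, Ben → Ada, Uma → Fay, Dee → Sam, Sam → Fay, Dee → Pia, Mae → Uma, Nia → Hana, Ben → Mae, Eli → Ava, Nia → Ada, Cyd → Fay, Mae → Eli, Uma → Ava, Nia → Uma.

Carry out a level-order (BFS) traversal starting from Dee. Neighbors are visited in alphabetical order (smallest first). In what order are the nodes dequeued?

Visit Dee; enqueue Ben, Pia, Sam → queue [Ben, Pia, Sam]
Visit Ben; enqueue Ada, Cyd, Mae, Vic → queue [Pia, Sam, Ada, Cyd, Mae, Vic]
Visit Pia; enqueue Hana → queue [Sam, Ada, Cyd, Mae, Vic, Hana]
Visit Sam; enqueue Fay → queue [Ada, Cyd, Mae, Vic, Hana, Fay]
Visit Ada → queue [Cyd, Mae, Vic, Hana, Fay]
Visit Cyd; enqueue Lou, Uma → queue [Mae, Vic, Hana, Fay, Lou, Uma]
Visit Mae; enqueue Eli → queue [Vic, Hana, Fay, Lou, Uma, Eli]
Visit Vic → queue [Hana, Fay, Lou, Uma, Eli]
Visit Hana → queue [Fay, Lou, Uma, Eli]
Visit Fay → queue [Lou, Uma, Eli]
Visit Lou → queue [Uma, Eli]
Visit Uma; enqueue Ava → queue [Eli, Ava]
Visit Eli → queue [Ava]
Visit Ava; enqueue Jae → queue [Jae]
Visit Jae; enqueue Nia → queue [Nia]
Visit Nia → queue []

Dee Ben Pia Sam Ada Cyd Mae Vic Hana Fay Lou Uma Eli Ava Jae Nia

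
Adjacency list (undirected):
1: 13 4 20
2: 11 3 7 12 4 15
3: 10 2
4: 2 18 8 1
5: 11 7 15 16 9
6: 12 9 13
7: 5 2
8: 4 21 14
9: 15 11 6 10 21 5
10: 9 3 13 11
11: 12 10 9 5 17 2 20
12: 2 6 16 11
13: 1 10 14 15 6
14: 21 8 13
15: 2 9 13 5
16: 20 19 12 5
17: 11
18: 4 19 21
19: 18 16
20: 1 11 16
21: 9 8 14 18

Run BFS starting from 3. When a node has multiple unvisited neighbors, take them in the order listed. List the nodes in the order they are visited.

Visit 3; enqueue 10, 2 → queue [10, 2]
Visit 10; enqueue 9, 13, 11 → queue [2, 9, 13, 11]
Visit 2; enqueue 7, 12, 4, 15 → queue [9, 13, 11, 7, 12, 4, 15]
Visit 9; enqueue 6, 21, 5 → queue [13, 11, 7, 12, 4, 15, 6, 21, 5]
Visit 13; enqueue 1, 14 → queue [11, 7, 12, 4, 15, 6, 21, 5, 1, 14]
Visit 11; enqueue 17, 20 → queue [7, 12, 4, 15, 6, 21, 5, 1, 14, 17, 20]
Visit 7 → queue [12, 4, 15, 6, 21, 5, 1, 14, 17, 20]
Visit 12; enqueue 16 → queue [4, 15, 6, 21, 5, 1, 14, 17, 20, 16]
Visit 4; enqueue 18, 8 → queue [15, 6, 21, 5, 1, 14, 17, 20, 16, 18, 8]
Visit 15 → queue [6, 21, 5, 1, 14, 17, 20, 16, 18, 8]
Visit 6 → queue [21, 5, 1, 14, 17, 20, 16, 18, 8]
Visit 21 → queue [5, 1, 14, 17, 20, 16, 18, 8]
Visit 5 → queue [1, 14, 17, 20, 16, 18, 8]
Visit 1 → queue [14, 17, 20, 16, 18, 8]
Visit 14 → queue [17, 20, 16, 18, 8]
Visit 17 → queue [20, 16, 18, 8]
Visit 20 → queue [16, 18, 8]
Visit 16; enqueue 19 → queue [18, 8, 19]
Visit 18 → queue [8, 19]
Visit 8 → queue [19]
Visit 19 → queue []

3 10 2 9 13 11 7 12 4 15 6 21 5 1 14 17 20 16 18 8 19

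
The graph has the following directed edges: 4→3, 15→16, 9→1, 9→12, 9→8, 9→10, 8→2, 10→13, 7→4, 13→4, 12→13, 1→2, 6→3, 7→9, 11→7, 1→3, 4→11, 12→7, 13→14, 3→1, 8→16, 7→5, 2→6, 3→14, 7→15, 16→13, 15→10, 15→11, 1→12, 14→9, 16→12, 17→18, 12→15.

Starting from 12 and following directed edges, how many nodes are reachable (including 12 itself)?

BFS from 12 visits: 12, 7, 13, 15, 4, 5, 9, 14, 10, 11, 16, 3, 1, 8, 2, 6
Reachable nodes: 16 of 18 total.

16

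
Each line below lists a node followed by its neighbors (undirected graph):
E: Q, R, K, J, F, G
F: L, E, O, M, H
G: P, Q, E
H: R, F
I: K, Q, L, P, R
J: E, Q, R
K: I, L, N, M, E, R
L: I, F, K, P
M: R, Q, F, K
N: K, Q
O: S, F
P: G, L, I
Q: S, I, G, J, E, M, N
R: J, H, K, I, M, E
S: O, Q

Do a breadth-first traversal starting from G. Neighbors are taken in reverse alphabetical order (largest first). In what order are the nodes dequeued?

Visit G; enqueue Q, P, E → queue [Q, P, E]
Visit Q; enqueue S, N, M, J, I → queue [P, E, S, N, M, J, I]
Visit P; enqueue L → queue [E, S, N, M, J, I, L]
Visit E; enqueue R, K, F → queue [S, N, M, J, I, L, R, K, F]
Visit S; enqueue O → queue [N, M, J, I, L, R, K, F, O]
Visit N → queue [M, J, I, L, R, K, F, O]
Visit M → queue [J, I, L, R, K, F, O]
Visit J → queue [I, L, R, K, F, O]
Visit I → queue [L, R, K, F, O]
Visit L → queue [R, K, F, O]
Visit R; enqueue H → queue [K, F, O, H]
Visit K → queue [F, O, H]
Visit F → queue [O, H]
Visit O → queue [H]
Visit H → queue []

G, Q, P, E, S, N, M, J, I, L, R, K, F, O, H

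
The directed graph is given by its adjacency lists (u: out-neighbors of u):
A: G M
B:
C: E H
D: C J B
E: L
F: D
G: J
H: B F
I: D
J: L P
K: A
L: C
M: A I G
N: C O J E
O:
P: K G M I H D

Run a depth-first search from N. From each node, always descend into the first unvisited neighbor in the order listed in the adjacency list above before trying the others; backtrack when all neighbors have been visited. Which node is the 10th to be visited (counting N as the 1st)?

P

Visit N
N → C
C → E
E → L
C → H
H → B
H → F
F → D
D → J
J → P
P → K
K → A
A → G
A → M
M → I
N → O

Visit order: N, C, E, L, H, B, F, D, J, P, K, A, G, M, I, O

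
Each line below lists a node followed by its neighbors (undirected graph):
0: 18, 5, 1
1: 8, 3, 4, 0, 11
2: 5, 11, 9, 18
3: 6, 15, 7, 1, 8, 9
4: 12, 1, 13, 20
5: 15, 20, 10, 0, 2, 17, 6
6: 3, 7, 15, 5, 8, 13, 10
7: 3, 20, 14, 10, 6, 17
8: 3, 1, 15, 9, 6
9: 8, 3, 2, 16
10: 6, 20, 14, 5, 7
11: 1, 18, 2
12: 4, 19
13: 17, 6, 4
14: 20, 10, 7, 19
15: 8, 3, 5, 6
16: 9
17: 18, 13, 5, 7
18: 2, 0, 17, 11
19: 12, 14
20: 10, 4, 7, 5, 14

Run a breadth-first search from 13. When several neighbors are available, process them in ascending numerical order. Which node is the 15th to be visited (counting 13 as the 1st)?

0

Visit 13; enqueue 4, 6, 17 → queue [4, 6, 17]
Visit 4; enqueue 1, 12, 20 → queue [6, 17, 1, 12, 20]
Visit 6; enqueue 3, 5, 7, 8, 10, 15 → queue [17, 1, 12, 20, 3, 5, 7, 8, 10, 15]
Visit 17; enqueue 18 → queue [1, 12, 20, 3, 5, 7, 8, 10, 15, 18]
Visit 1; enqueue 0, 11 → queue [12, 20, 3, 5, 7, 8, 10, 15, 18, 0, 11]
Visit 12; enqueue 19 → queue [20, 3, 5, 7, 8, 10, 15, 18, 0, 11, 19]
Visit 20; enqueue 14 → queue [3, 5, 7, 8, 10, 15, 18, 0, 11, 19, 14]
Visit 3; enqueue 9 → queue [5, 7, 8, 10, 15, 18, 0, 11, 19, 14, 9]
Visit 5; enqueue 2 → queue [7, 8, 10, 15, 18, 0, 11, 19, 14, 9, 2]
Visit 7 → queue [8, 10, 15, 18, 0, 11, 19, 14, 9, 2]
Visit 8 → queue [10, 15, 18, 0, 11, 19, 14, 9, 2]
Visit 10 → queue [15, 18, 0, 11, 19, 14, 9, 2]
Visit 15 → queue [18, 0, 11, 19, 14, 9, 2]
Visit 18 → queue [0, 11, 19, 14, 9, 2]
Visit 0 → queue [11, 19, 14, 9, 2]
Visit 11 → queue [19, 14, 9, 2]
Visit 19 → queue [14, 9, 2]
Visit 14 → queue [9, 2]
Visit 9; enqueue 16 → queue [2, 16]
Visit 2 → queue [16]
Visit 16 → queue []

Visit order: 13, 4, 6, 17, 1, 12, 20, 3, 5, 7, 8, 10, 15, 18, 0, 11, 19, 14, 9, 2, 16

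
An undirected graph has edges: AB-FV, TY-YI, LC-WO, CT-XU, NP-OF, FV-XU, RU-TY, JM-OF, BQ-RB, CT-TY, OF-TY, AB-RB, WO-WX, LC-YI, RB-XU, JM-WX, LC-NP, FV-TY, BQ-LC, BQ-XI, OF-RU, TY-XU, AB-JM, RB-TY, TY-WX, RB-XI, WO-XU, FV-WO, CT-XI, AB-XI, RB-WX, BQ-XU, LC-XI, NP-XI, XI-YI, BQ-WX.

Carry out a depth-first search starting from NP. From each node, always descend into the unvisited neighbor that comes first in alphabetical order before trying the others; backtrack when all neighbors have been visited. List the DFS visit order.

NP LC BQ RB AB FV TY CT XI YI XU WO WX JM OF RU

Visit NP
NP → LC
LC → BQ
BQ → RB
RB → AB
AB → FV
FV → TY
TY → CT
CT → XI
XI → YI
CT → XU
XU → WO
WO → WX
WX → JM
JM → OF
OF → RU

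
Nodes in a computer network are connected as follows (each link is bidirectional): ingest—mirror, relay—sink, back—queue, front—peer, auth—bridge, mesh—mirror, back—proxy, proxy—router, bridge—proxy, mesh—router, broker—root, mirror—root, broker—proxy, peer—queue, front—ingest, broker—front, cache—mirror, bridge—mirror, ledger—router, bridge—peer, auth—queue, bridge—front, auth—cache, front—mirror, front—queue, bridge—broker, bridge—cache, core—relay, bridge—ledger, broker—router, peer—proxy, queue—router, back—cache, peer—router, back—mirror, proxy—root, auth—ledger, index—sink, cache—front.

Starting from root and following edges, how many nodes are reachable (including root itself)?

15

BFS from root visits: root, proxy, mirror, broker, router, peer, bridge, back, mesh, ingest, front, cache, queue, ledger, auth
Reachable nodes: 15 of 19 total.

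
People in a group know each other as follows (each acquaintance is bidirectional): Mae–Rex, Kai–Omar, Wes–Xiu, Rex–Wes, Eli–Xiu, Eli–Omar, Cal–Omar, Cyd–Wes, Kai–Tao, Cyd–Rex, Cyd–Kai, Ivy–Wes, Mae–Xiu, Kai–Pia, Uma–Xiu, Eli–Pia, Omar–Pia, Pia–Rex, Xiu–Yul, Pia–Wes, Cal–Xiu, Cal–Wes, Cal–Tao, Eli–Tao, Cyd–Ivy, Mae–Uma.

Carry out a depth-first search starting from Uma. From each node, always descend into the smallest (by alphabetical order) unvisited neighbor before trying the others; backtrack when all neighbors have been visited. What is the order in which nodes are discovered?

Uma, Mae, Rex, Cyd, Ivy, Wes, Cal, Omar, Eli, Pia, Kai, Tao, Xiu, Yul

Visit Uma
Uma → Mae
Mae → Rex
Rex → Cyd
Cyd → Ivy
Ivy → Wes
Wes → Cal
Cal → Omar
Omar → Eli
Eli → Pia
Pia → Kai
Kai → Tao
Eli → Xiu
Xiu → Yul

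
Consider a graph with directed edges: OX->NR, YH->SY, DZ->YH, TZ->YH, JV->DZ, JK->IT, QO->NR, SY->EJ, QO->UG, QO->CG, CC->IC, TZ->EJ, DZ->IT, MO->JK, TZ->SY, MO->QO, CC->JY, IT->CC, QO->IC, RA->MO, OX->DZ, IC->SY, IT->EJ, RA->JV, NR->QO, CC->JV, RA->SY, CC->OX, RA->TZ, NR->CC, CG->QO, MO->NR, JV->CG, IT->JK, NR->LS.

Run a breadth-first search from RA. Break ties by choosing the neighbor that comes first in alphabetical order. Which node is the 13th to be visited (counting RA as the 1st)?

Visit RA; enqueue JV, MO, SY, TZ → queue [JV, MO, SY, TZ]
Visit JV; enqueue CG, DZ → queue [MO, SY, TZ, CG, DZ]
Visit MO; enqueue JK, NR, QO → queue [SY, TZ, CG, DZ, JK, NR, QO]
Visit SY; enqueue EJ → queue [TZ, CG, DZ, JK, NR, QO, EJ]
Visit TZ; enqueue YH → queue [CG, DZ, JK, NR, QO, EJ, YH]
Visit CG → queue [DZ, JK, NR, QO, EJ, YH]
Visit DZ; enqueue IT → queue [JK, NR, QO, EJ, YH, IT]
Visit JK → queue [NR, QO, EJ, YH, IT]
Visit NR; enqueue CC, LS → queue [QO, EJ, YH, IT, CC, LS]
Visit QO; enqueue IC, UG → queue [EJ, YH, IT, CC, LS, IC, UG]
Visit EJ → queue [YH, IT, CC, LS, IC, UG]
Visit YH → queue [IT, CC, LS, IC, UG]
Visit IT → queue [CC, LS, IC, UG]
Visit CC; enqueue JY, OX → queue [LS, IC, UG, JY, OX]
Visit LS → queue [IC, UG, JY, OX]
Visit IC → queue [UG, JY, OX]
Visit UG → queue [JY, OX]
Visit JY → queue [OX]
Visit OX → queue []

Visit order: RA, JV, MO, SY, TZ, CG, DZ, JK, NR, QO, EJ, YH, IT, CC, LS, IC, UG, JY, OX

IT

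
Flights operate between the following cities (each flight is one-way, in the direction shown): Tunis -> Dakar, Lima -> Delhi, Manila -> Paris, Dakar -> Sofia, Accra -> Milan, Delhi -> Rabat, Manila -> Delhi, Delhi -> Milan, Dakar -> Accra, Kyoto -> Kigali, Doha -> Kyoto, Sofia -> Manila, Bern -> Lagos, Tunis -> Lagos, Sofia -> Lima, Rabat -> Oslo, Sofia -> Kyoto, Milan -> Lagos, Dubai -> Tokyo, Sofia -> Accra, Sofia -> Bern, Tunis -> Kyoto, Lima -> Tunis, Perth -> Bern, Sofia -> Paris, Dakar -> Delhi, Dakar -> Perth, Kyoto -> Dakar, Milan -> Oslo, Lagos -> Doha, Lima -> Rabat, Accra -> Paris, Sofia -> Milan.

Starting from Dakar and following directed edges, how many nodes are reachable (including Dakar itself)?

BFS from Dakar visits: Dakar, Accra, Delhi, Perth, Sofia, Milan, Paris, Rabat, Bern, Kyoto, Lima, Manila, Lagos, Oslo, Kigali, Tunis, Doha
Reachable nodes: 17 of 19 total.

17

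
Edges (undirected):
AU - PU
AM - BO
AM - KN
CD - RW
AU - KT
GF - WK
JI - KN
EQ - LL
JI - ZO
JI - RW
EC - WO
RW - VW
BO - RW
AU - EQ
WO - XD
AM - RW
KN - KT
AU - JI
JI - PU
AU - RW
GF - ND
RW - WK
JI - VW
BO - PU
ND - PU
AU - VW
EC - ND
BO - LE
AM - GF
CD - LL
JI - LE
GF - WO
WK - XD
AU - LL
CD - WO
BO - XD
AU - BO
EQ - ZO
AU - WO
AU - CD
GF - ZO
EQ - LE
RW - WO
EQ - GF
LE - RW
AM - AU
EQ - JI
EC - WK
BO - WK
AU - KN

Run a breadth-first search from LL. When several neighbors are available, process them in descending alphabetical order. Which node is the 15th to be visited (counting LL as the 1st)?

Visit LL; enqueue EQ, CD, AU → queue [EQ, CD, AU]
Visit EQ; enqueue ZO, LE, JI, GF → queue [CD, AU, ZO, LE, JI, GF]
Visit CD; enqueue WO, RW → queue [AU, ZO, LE, JI, GF, WO, RW]
Visit AU; enqueue VW, PU, KT, KN, BO, AM → queue [ZO, LE, JI, GF, WO, RW, VW, PU, KT, KN, BO, AM]
Visit ZO → queue [LE, JI, GF, WO, RW, VW, PU, KT, KN, BO, AM]
Visit LE → queue [JI, GF, WO, RW, VW, PU, KT, KN, BO, AM]
Visit JI → queue [GF, WO, RW, VW, PU, KT, KN, BO, AM]
Visit GF; enqueue WK, ND → queue [WO, RW, VW, PU, KT, KN, BO, AM, WK, ND]
Visit WO; enqueue XD, EC → queue [RW, VW, PU, KT, KN, BO, AM, WK, ND, XD, EC]
Visit RW → queue [VW, PU, KT, KN, BO, AM, WK, ND, XD, EC]
Visit VW → queue [PU, KT, KN, BO, AM, WK, ND, XD, EC]
Visit PU → queue [KT, KN, BO, AM, WK, ND, XD, EC]
Visit KT → queue [KN, BO, AM, WK, ND, XD, EC]
Visit KN → queue [BO, AM, WK, ND, XD, EC]
Visit BO → queue [AM, WK, ND, XD, EC]
Visit AM → queue [WK, ND, XD, EC]
Visit WK → queue [ND, XD, EC]
Visit ND → queue [XD, EC]
Visit XD → queue [EC]
Visit EC → queue []

Visit order: LL, EQ, CD, AU, ZO, LE, JI, GF, WO, RW, VW, PU, KT, KN, BO, AM, WK, ND, XD, EC

BO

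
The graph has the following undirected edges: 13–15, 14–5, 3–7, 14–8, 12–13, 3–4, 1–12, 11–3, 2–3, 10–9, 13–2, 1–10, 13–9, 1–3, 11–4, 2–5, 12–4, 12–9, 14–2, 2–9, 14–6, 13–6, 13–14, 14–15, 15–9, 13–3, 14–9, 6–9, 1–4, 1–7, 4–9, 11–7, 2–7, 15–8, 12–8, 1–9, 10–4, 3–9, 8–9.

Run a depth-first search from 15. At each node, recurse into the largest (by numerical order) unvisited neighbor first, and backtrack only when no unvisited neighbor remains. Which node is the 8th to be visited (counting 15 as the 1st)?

Visit 15
15 → 14
14 → 13
13 → 12
12 → 9
9 → 10
10 → 4
4 → 11
11 → 7
7 → 3
3 → 2
2 → 5
3 → 1
9 → 8
9 → 6

Visit order: 15, 14, 13, 12, 9, 10, 4, 11, 7, 3, 2, 5, 1, 8, 6

11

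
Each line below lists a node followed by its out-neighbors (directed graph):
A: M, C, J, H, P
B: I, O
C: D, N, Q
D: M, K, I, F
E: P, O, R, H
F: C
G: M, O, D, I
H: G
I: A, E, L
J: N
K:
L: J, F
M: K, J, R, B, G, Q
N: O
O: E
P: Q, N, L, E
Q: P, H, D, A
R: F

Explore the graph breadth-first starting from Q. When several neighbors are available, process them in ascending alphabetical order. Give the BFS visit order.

Q A D H P C J M F I K G E L N B R O

Visit Q; enqueue A, D, H, P → queue [A, D, H, P]
Visit A; enqueue C, J, M → queue [D, H, P, C, J, M]
Visit D; enqueue F, I, K → queue [H, P, C, J, M, F, I, K]
Visit H; enqueue G → queue [P, C, J, M, F, I, K, G]
Visit P; enqueue E, L, N → queue [C, J, M, F, I, K, G, E, L, N]
Visit C → queue [J, M, F, I, K, G, E, L, N]
Visit J → queue [M, F, I, K, G, E, L, N]
Visit M; enqueue B, R → queue [F, I, K, G, E, L, N, B, R]
Visit F → queue [I, K, G, E, L, N, B, R]
Visit I → queue [K, G, E, L, N, B, R]
Visit K → queue [G, E, L, N, B, R]
Visit G; enqueue O → queue [E, L, N, B, R, O]
Visit E → queue [L, N, B, R, O]
Visit L → queue [N, B, R, O]
Visit N → queue [B, R, O]
Visit B → queue [R, O]
Visit R → queue [O]
Visit O → queue []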